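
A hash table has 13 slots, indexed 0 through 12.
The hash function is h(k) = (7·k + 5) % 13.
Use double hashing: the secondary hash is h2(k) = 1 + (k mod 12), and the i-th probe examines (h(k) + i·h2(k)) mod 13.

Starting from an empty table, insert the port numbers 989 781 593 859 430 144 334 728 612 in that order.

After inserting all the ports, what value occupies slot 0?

144

Insert 989: h=12, slot 12 empty => index 12.
Insert 781: h=12, h2=2, slot 12 occupied => index 1.
Insert 593: h=9, slot 9 empty => index 9.
Insert 859: h=12, h2=8, slot 12 occupied => index 7.
Insert 430: h=12, h2=11, slot 12 occupied => index 10.
Insert 144: h=12, h2=1, slot 12 occupied => index 0.
Insert 334: h=3, slot 3 empty => index 3.
Insert 728: h=5, slot 5 empty => index 5.
Insert 612: h=12, h2=1, slots 12,0,1 occupied => index 2.
Table: [144, 781, 612, 334, ., 728, ., 859, ., 593, 430, ., 989]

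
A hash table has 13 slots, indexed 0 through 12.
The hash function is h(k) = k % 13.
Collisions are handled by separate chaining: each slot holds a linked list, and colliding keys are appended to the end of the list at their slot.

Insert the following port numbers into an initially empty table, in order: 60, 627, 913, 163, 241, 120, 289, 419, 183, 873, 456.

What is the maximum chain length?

Insert 60: h=8, bucket 8 empty -> new chain.
Insert 627: h=3, bucket 3 empty -> new chain.
Insert 913: h=3, bucket 3 nonempty -> append to chain.
Insert 163: h=7, bucket 7 empty -> new chain.
Insert 241: h=7, bucket 7 nonempty -> append to chain.
Insert 120: h=3, bucket 3 nonempty -> append to chain.
Insert 289: h=3, bucket 3 nonempty -> append to chain.
Insert 419: h=3, bucket 3 nonempty -> append to chain.
Insert 183: h=1, bucket 1 empty -> new chain.
Insert 873: h=2, bucket 2 empty -> new chain.
Insert 456: h=1, bucket 1 nonempty -> append to chain.
Final buckets:
0: ∅
1: 183 -> 456
2: 873
3: 627 -> 913 -> 120 -> 289 -> 419
4: ∅
5: ∅
6: ∅
7: 163 -> 241
8: 60
9: ∅
10: ∅
11: ∅
12: ∅

5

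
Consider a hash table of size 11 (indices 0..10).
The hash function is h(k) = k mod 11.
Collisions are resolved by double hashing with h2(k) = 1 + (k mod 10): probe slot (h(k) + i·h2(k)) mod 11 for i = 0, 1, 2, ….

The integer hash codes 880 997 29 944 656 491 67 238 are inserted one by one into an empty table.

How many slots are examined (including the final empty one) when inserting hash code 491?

4

Insert 880: h=0, slot 0 empty => index 0.
Insert 997: h=7, slot 7 empty => index 7.
Insert 29: h=7, h2=10, slot 7 occupied => index 6.
Insert 944: h=9, slot 9 empty => index 9.
Insert 656: h=7, h2=7, slot 7 occupied => index 3.
Insert 491: h=7, h2=2, slots 7,9,0 occupied => index 2.
Insert 67: h=1, slot 1 empty => index 1.
Insert 238: h=7, h2=9, slot 7 occupied => index 5.
Table: [880, 67, 491, 656, ∅, 238, 29, 997, ∅, 944, ∅]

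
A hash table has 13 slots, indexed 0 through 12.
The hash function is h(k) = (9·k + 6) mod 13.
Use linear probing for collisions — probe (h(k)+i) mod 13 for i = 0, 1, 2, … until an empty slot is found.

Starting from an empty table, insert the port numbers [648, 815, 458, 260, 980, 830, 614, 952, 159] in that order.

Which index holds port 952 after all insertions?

Insert 648: h=1, slot 1 empty -> index 1.
Insert 815: h=9, slot 9 empty -> index 9.
Insert 458: h=7, slot 7 empty -> index 7.
Insert 260: h=6, slot 6 empty -> index 6.
Insert 980: h=12, slot 12 empty -> index 12.
Insert 830: h=1, slot 1 occupied -> index 2.
Insert 614: h=7, slot 7 occupied -> index 8.
Insert 952: h=7, slots 7,8,9 occupied -> index 10.
Insert 159: h=7, slots 7,8,9,10 occupied -> index 11.
Table: [., 648, 830, ., ., ., 260, 458, 614, 815, 952, 159, 980]

10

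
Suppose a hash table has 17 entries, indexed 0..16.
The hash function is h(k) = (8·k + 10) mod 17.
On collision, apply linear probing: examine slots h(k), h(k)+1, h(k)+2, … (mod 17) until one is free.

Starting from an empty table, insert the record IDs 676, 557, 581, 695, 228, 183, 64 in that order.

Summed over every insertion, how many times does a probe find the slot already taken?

676: h=12 -> slot 12
557: h=12, probe 12,13 -> slot 13
581: h=0 -> slot 0
695: h=11 -> slot 11
228: h=15 -> slot 15
183: h=12, probe 12,13,14 -> slot 14
64: h=12, probe 12,13,14,15,16 -> slot 16
Table: [581, -, -, -, -, -, -, -, -, -, -, 695, 676, 557, 183, 228, 64]

7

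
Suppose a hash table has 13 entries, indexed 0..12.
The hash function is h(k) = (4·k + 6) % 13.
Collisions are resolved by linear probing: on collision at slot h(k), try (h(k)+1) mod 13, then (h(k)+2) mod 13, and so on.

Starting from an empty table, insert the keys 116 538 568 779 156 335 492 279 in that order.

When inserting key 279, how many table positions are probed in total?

2

116 hashes to 2; slot 2 is free → place at 2.
538 hashes to 0; slot 0 is free → place at 0.
568 hashes to 3; slot 3 is free → place at 3.
779 hashes to 2; 2,3 taken → place at 4.
156 hashes to 6; slot 6 is free → place at 6.
335 hashes to 7; slot 7 is free → place at 7.
492 hashes to 11; slot 11 is free → place at 11.
279 hashes to 4; 4 taken → place at 5.
Table: [538, —, 116, 568, 779, 279, 156, 335, —, —, —, 492, —]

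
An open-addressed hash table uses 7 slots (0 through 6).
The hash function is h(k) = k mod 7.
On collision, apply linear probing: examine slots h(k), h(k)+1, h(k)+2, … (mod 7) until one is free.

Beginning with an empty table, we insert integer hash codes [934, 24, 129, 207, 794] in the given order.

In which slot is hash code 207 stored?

6

934 hashes to 3; slot 3 is free => place at 3.
24 hashes to 3; 3 taken => place at 4.
129 hashes to 3; 3,4 taken => place at 5.
207 hashes to 4; 4,5 taken => place at 6.
794 hashes to 3; 3,4,5,6 taken => place at 0.
Table: [794, ., ., 934, 24, 129, 207]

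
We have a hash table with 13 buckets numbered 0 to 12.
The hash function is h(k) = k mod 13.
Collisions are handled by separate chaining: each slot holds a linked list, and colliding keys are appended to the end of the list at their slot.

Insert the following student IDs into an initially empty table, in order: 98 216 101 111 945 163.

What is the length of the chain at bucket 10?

1

Insert 98: h=7, bucket 7 empty → new chain.
Insert 216: h=8, bucket 8 empty → new chain.
Insert 101: h=10, bucket 10 empty → new chain.
Insert 111: h=7, bucket 7 nonempty → append to chain.
Insert 945: h=9, bucket 9 empty → new chain.
Insert 163: h=7, bucket 7 nonempty → append to chain.
Final buckets:
0: .
1: .
2: .
3: .
4: .
5: .
6: .
7: 98 -> 111 -> 163
8: 216
9: 945
10: 101
11: .
12: .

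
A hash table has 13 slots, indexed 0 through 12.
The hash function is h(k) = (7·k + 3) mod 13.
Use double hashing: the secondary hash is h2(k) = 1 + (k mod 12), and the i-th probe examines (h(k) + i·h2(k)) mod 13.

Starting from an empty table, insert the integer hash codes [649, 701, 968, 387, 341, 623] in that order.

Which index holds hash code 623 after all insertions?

7

649 hashes to 9; slot 9 is free → place at 9.
701 hashes to 9, h2=6; 9 taken → place at 2.
968 hashes to 6; slot 6 is free → place at 6.
387 hashes to 8; slot 8 is free → place at 8.
341 hashes to 11; slot 11 is free → place at 11.
623 hashes to 9, h2=12; 9,8 taken → place at 7.
Table: [-, -, 701, -, -, -, 968, 623, 387, 649, -, 341, -]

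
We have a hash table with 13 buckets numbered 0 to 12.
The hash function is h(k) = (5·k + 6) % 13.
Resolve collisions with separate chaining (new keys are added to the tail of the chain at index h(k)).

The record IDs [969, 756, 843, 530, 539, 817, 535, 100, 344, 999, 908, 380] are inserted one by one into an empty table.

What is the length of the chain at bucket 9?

4

Insert 969: h=2, bucket 2 empty → new chain.
Insert 756: h=3, bucket 3 empty → new chain.
Insert 843: h=9, bucket 9 empty → new chain.
Insert 530: h=4, bucket 4 empty → new chain.
Insert 539: h=10, bucket 10 empty → new chain.
Insert 817: h=9, bucket 9 nonempty → append to chain.
Insert 535: h=3, bucket 3 nonempty → append to chain.
Insert 100: h=12, bucket 12 empty → new chain.
Insert 344: h=10, bucket 10 nonempty → append to chain.
Insert 999: h=9, bucket 9 nonempty → append to chain.
Insert 908: h=9, bucket 9 nonempty → append to chain.
Insert 380: h=8, bucket 8 empty → new chain.
Final buckets:
0: —
1: —
2: 969
3: 756 -> 535
4: 530
5: —
6: —
7: —
8: 380
9: 843 -> 817 -> 999 -> 908
10: 539 -> 344
11: —
12: 100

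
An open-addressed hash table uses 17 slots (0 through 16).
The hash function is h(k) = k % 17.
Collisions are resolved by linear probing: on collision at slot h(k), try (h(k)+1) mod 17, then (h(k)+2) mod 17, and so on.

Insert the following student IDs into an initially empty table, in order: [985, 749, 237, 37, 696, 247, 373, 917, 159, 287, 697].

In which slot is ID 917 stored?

985: h=16 → slot 16
749: h=1 → slot 1
237: h=16, probe 16,0 → slot 0
37: h=3 → slot 3
696: h=16, probe 16,0,1,2 → slot 2
247: h=9 → slot 9
373: h=16, probe 16,0,1,2,3,4 → slot 4
917: h=16, probe 16,0,1,2,3,4,5 → slot 5
159: h=6 → slot 6
287: h=15 → slot 15
697: h=0, probe 0,1,2,3,4,5,6,7 → slot 7
Table: [237, 749, 696, 37, 373, 917, 159, 697, —, 247, —, —, —, —, —, 287, 985]

5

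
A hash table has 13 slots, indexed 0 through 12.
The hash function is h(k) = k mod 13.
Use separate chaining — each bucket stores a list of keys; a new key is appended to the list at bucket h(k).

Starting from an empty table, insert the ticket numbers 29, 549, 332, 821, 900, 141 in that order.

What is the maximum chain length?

3

29 → bucket 3
549 → bucket 3 (collision)
332 → bucket 7
821 → bucket 2
900 → bucket 3 (collision)
141 → bucket 11
Final buckets:
0: _
1: _
2: 821
3: 29 -> 549 -> 900
4: _
5: _
6: _
7: 332
8: _
9: _
10: _
11: 141
12: _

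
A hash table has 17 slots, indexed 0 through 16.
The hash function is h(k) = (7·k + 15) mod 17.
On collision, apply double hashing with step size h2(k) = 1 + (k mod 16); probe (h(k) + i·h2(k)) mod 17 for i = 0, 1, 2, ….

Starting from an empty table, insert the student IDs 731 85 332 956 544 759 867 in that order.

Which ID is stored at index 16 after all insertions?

544

731: h=15 → slot 15
85: h=15, h2=6, probe 15,4 → slot 4
332: h=10 → slot 10
956: h=9 → slot 9
544: h=15, h2=1, probe 15,16 → slot 16
759: h=7 → slot 7
867: h=15, h2=4, probe 15,2 → slot 2
Table: [-, -, 867, -, 85, -, -, 759, -, 956, 332, -, -, -, -, 731, 544]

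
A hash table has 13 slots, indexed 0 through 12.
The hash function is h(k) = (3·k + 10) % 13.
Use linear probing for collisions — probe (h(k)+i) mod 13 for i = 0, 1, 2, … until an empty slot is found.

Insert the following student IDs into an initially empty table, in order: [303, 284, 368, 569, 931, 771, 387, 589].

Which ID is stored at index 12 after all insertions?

Insert 303: h=9, slot 9 empty → index 9.
Insert 284: h=4, slot 4 empty → index 4.
Insert 368: h=9, slot 9 occupied → index 10.
Insert 569: h=1, slot 1 empty → index 1.
Insert 931: h=8, slot 8 empty → index 8.
Insert 771: h=9, slots 9,10 occupied → index 11.
Insert 387: h=1, slot 1 occupied → index 2.
Insert 589: h=9, slots 9,10,11 occupied → index 12.
Table: [_, 569, 387, _, 284, _, _, _, 931, 303, 368, 771, 589]

589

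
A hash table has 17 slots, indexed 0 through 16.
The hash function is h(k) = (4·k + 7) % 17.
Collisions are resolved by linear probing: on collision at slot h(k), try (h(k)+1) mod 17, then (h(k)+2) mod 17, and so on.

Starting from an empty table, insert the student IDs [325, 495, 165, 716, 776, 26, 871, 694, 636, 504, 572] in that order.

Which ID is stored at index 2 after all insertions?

636

325: h=15 → slot 15
495: h=15, probe 15,16 → slot 16
165: h=4 → slot 4
716: h=15, probe 15,16,0 → slot 0
776: h=0, probe 0,1 → slot 1
26: h=9 → slot 9
871: h=6 → slot 6
694: h=12 → slot 12
636: h=1, probe 1,2 → slot 2
504: h=0, probe 0,1,2,3 → slot 3
572: h=0, probe 0,1,2,3,4,5 → slot 5
Table: [716, 776, 636, 504, 165, 572, 871, -, -, 26, -, -, 694, -, -, 325, 495]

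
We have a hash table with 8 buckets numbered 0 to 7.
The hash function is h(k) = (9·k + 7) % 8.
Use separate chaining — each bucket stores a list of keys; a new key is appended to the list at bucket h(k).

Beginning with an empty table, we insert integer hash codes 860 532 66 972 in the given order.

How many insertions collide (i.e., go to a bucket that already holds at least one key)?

2

860 -> bucket 3
532 -> bucket 3 (collision)
66 -> bucket 1
972 -> bucket 3 (collision)
Final buckets:
0: -
1: 66
2: -
3: 860 -> 532 -> 972
4: -
5: -
6: -
7: -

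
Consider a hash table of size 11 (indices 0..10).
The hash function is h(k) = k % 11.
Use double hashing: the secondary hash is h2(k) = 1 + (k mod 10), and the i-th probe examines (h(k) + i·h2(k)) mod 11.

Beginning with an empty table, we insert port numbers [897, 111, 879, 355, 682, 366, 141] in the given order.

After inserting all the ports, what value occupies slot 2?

366

Insert 897: h=6, slot 6 empty → index 6.
Insert 111: h=1, slot 1 empty → index 1.
Insert 879: h=10, slot 10 empty → index 10.
Insert 355: h=3, slot 3 empty → index 3.
Insert 682: h=0, slot 0 empty → index 0.
Insert 366: h=3, h2=7, slots 3,10,6 occupied → index 2.
Insert 141: h=9, slot 9 empty → index 9.
Table: [682, 111, 366, 355, —, —, 897, —, —, 141, 879]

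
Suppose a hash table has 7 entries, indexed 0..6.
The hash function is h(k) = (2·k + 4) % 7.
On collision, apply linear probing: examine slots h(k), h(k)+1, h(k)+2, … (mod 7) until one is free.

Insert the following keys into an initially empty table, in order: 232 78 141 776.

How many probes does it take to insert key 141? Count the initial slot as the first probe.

3

Insert 232: h=6, slot 6 empty → index 6.
Insert 78: h=6, slot 6 occupied → index 0.
Insert 141: h=6, slots 6,0 occupied → index 1.
Insert 776: h=2, slot 2 empty → index 2.
Table: [78, 141, 776, ∅, ∅, ∅, 232]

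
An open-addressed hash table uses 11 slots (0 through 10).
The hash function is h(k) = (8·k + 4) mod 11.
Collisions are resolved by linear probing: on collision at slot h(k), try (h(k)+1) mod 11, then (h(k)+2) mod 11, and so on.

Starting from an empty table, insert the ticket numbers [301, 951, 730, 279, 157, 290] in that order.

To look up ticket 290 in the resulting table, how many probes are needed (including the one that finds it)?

301 hashes to 3; slot 3 is free => place at 3.
951 hashes to 0; slot 0 is free => place at 0.
730 hashes to 3; 3 taken => place at 4.
279 hashes to 3; 3,4 taken => place at 5.
157 hashes to 6; slot 6 is free => place at 6.
290 hashes to 3; 3,4,5,6 taken => place at 7.
Table: [951, —, —, 301, 730, 279, 157, 290, —, —, —]
Lookup 290: h=3, probe 3,4,5,6,7 → found at 7.

5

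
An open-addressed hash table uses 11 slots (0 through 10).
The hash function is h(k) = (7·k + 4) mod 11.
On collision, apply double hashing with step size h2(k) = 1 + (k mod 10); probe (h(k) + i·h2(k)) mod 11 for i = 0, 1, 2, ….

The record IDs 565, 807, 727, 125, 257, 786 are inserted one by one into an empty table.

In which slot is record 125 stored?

5

565: h=10 -> slot 10
807: h=10, h2=8, probe 10,7 -> slot 7
727: h=0 -> slot 0
125: h=10, h2=6, probe 10,5 -> slot 5
257: h=10, h2=8, probe 10,7,4 -> slot 4
786: h=6 -> slot 6
Table: [727, ∅, ∅, ∅, 257, 125, 786, 807, ∅, ∅, 565]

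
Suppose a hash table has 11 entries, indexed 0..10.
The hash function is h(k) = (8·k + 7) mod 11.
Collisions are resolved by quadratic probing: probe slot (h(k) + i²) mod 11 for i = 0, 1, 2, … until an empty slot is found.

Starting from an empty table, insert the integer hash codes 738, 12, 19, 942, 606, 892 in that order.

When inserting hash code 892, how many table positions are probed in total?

5

738: h=4 -> slot 4
12: h=4, probe 4,5 -> slot 5
19: h=5, probe 5,6 -> slot 6
942: h=8 -> slot 8
606: h=4, probe 4,5,8,2 -> slot 2
892: h=4, probe 4,5,8,2,9 -> slot 9
Table: [_, _, 606, _, 738, 12, 19, _, 942, 892, _]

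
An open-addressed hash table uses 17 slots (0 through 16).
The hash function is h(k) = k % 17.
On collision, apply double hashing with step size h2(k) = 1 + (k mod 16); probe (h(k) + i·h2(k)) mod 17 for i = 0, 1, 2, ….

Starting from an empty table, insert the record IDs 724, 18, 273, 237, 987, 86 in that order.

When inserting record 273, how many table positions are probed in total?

724: h=10 -> slot 10
18: h=1 -> slot 1
273: h=1, h2=2, probe 1,3 -> slot 3
237: h=16 -> slot 16
987: h=1, h2=12, probe 1,13 -> slot 13
86: h=1, h2=7, probe 1,8 -> slot 8
Table: [_, 18, _, 273, _, _, _, _, 86, _, 724, _, _, 987, _, _, 237]

2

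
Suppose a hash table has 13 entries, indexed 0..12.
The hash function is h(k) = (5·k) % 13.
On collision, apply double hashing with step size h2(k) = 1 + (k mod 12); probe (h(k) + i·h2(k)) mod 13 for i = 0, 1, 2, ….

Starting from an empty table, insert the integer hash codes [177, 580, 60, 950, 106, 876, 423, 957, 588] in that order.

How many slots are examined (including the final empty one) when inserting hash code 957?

177: h=1 => slot 1
580: h=1, h2=5, probe 1,6 => slot 6
60: h=1, h2=1, probe 1,2 => slot 2
950: h=5 => slot 5
106: h=10 => slot 10
876: h=12 => slot 12
423: h=9 => slot 9
957: h=1, h2=10, probe 1,11 => slot 11
588: h=2, h2=1, probe 2,3 => slot 3
Table: [—, 177, 60, 588, —, 950, 580, —, —, 423, 106, 957, 876]

2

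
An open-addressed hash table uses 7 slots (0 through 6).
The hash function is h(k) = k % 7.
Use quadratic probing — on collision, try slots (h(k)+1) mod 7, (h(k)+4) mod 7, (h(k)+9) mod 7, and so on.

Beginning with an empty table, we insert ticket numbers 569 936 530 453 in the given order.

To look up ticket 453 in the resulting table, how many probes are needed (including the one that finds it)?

4

Insert 569: h=2, slot 2 empty => index 2.
Insert 936: h=5, slot 5 empty => index 5.
Insert 530: h=5, slot 5 occupied => index 6.
Insert 453: h=5, slots 5,6,2 occupied => index 0.
Table: [453, —, 569, —, —, 936, 530]
Lookup 453: h=5, probe 5,6,2,0 → found at 0.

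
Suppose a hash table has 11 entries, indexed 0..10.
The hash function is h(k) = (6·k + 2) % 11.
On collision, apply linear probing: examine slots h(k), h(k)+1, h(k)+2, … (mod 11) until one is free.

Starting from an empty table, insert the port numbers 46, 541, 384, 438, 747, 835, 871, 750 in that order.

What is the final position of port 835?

46: h=3 -> slot 3
541: h=3, probe 3,4 -> slot 4
384: h=7 -> slot 7
438: h=1 -> slot 1
747: h=7, probe 7,8 -> slot 8
835: h=7, probe 7,8,9 -> slot 9
871: h=3, probe 3,4,5 -> slot 5
750: h=3, probe 3,4,5,6 -> slot 6
Table: [., 438, ., 46, 541, 871, 750, 384, 747, 835, .]

9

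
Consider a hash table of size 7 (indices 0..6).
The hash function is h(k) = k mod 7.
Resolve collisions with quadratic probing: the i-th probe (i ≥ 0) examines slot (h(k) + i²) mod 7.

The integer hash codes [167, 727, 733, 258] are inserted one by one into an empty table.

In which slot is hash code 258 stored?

3

167 hashes to 6; slot 6 is free → place at 6.
727 hashes to 6; 6 taken → place at 0.
733 hashes to 5; slot 5 is free → place at 5.
258 hashes to 6; 6,0 taken → place at 3.
Table: [727, ∅, ∅, 258, ∅, 733, 167]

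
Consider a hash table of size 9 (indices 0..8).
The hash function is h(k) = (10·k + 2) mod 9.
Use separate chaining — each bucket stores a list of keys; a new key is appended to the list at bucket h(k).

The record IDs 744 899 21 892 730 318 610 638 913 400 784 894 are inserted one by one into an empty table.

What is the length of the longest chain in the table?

Insert 744: h=8, bucket 8 empty -> new chain.
Insert 899: h=1, bucket 1 empty -> new chain.
Insert 21: h=5, bucket 5 empty -> new chain.
Insert 892: h=3, bucket 3 empty -> new chain.
Insert 730: h=3, bucket 3 nonempty -> append to chain.
Insert 318: h=5, bucket 5 nonempty -> append to chain.
Insert 610: h=0, bucket 0 empty -> new chain.
Insert 638: h=1, bucket 1 nonempty -> append to chain.
Insert 913: h=6, bucket 6 empty -> new chain.
Insert 400: h=6, bucket 6 nonempty -> append to chain.
Insert 784: h=3, bucket 3 nonempty -> append to chain.
Insert 894: h=5, bucket 5 nonempty -> append to chain.
Final buckets:
0: 610
1: 899 -> 638
2: _
3: 892 -> 730 -> 784
4: _
5: 21 -> 318 -> 894
6: 913 -> 400
7: _
8: 744

3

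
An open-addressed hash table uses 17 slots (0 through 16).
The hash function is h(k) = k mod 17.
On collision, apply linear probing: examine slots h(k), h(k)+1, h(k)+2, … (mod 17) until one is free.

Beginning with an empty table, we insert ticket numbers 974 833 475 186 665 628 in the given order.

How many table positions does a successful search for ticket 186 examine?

3

974: h=5 -> slot 5
833: h=0 -> slot 0
475: h=16 -> slot 16
186: h=16, probe 16,0,1 -> slot 1
665: h=2 -> slot 2
628: h=16, probe 16,0,1,2,3 -> slot 3
Table: [833, 186, 665, 628, -, 974, -, -, -, -, -, -, -, -, -, -, 475]
Lookup 186: h=16, probe 16,0,1 → found at 1.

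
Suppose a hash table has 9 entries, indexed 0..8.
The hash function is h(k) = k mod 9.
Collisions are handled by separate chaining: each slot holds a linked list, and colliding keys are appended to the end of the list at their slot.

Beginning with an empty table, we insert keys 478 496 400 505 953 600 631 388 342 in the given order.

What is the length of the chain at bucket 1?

5

Insert 478: h=1, bucket 1 empty -> new chain.
Insert 496: h=1, bucket 1 nonempty -> append to chain.
Insert 400: h=4, bucket 4 empty -> new chain.
Insert 505: h=1, bucket 1 nonempty -> append to chain.
Insert 953: h=8, bucket 8 empty -> new chain.
Insert 600: h=6, bucket 6 empty -> new chain.
Insert 631: h=1, bucket 1 nonempty -> append to chain.
Insert 388: h=1, bucket 1 nonempty -> append to chain.
Insert 342: h=0, bucket 0 empty -> new chain.
Final buckets:
0: 342
1: 478 -> 496 -> 505 -> 631 -> 388
2: -
3: -
4: 400
5: -
6: 600
7: -
8: 953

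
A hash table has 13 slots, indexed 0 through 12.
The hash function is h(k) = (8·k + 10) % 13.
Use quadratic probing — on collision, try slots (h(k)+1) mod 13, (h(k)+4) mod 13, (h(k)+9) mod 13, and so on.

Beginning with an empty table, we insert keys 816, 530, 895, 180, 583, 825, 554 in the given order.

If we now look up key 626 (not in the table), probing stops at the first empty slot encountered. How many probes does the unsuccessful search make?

Insert 816: h=12, slot 12 empty => index 12.
Insert 530: h=12, slot 12 occupied => index 0.
Insert 895: h=7, slot 7 empty => index 7.
Insert 180: h=7, slot 7 occupied => index 8.
Insert 583: h=7, slots 7,8 occupied => index 11.
Insert 825: h=6, slot 6 empty => index 6.
Insert 554: h=9, slot 9 empty => index 9.
Table: [530, ., ., ., ., ., 825, 895, 180, 554, ., 583, 816]
Lookup 626: h=0, probe 0,1 → slot 1 empty, not found.

2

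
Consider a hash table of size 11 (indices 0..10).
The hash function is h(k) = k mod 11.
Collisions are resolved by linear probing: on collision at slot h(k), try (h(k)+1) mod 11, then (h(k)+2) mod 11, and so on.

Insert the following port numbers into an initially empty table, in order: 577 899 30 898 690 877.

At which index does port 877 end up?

Insert 577: h=5, slot 5 empty -> index 5.
Insert 899: h=8, slot 8 empty -> index 8.
Insert 30: h=8, slot 8 occupied -> index 9.
Insert 898: h=7, slot 7 empty -> index 7.
Insert 690: h=8, slots 8,9 occupied -> index 10.
Insert 877: h=8, slots 8,9,10 occupied -> index 0.
Table: [877, ., ., ., ., 577, ., 898, 899, 30, 690]

0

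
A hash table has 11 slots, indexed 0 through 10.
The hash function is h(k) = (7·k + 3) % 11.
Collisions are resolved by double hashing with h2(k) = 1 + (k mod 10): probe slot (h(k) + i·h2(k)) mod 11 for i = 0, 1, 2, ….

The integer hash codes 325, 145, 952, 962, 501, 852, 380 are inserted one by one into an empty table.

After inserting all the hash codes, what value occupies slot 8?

325 hashes to 1; slot 1 is free => place at 1.
145 hashes to 6; slot 6 is free => place at 6.
952 hashes to 1, h2=3; 1 taken => place at 4.
962 hashes to 5; slot 5 is free => place at 5.
501 hashes to 1, h2=2; 1 taken => place at 3.
852 hashes to 5, h2=3; 5 taken => place at 8.
380 hashes to 1, h2=1; 1 taken => place at 2.
Table: [_, 325, 380, 501, 952, 962, 145, _, 852, _, _]

852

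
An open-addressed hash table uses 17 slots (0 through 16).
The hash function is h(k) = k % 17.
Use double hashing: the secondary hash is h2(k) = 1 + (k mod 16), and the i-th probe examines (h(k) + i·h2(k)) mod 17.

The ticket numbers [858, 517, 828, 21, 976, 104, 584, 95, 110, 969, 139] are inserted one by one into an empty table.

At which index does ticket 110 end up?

0

Insert 858: h=8, slot 8 empty -> index 8.
Insert 517: h=7, slot 7 empty -> index 7.
Insert 828: h=12, slot 12 empty -> index 12.
Insert 21: h=4, slot 4 empty -> index 4.
Insert 976: h=7, h2=1, slots 7,8 occupied -> index 9.
Insert 104: h=2, slot 2 empty -> index 2.
Insert 584: h=6, slot 6 empty -> index 6.
Insert 95: h=10, slot 10 empty -> index 10.
Insert 110: h=8, h2=15, slots 8,6,4,2 occupied -> index 0.
Insert 969: h=0, h2=10, slots 0,10 occupied -> index 3.
Insert 139: h=3, h2=12, slot 3 occupied -> index 15.
Table: [110, ∅, 104, 969, 21, ∅, 584, 517, 858, 976, 95, ∅, 828, ∅, ∅, 139, ∅]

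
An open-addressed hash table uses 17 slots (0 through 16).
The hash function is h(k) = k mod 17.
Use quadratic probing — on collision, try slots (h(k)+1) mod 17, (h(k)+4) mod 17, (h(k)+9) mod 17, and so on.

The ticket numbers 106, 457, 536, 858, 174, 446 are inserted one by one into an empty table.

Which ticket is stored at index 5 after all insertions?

Insert 106: h=4, slot 4 empty -> index 4.
Insert 457: h=15, slot 15 empty -> index 15.
Insert 536: h=9, slot 9 empty -> index 9.
Insert 858: h=8, slot 8 empty -> index 8.
Insert 174: h=4, slot 4 occupied -> index 5.
Insert 446: h=4, slots 4,5,8 occupied -> index 13.
Table: [∅, ∅, ∅, ∅, 106, 174, ∅, ∅, 858, 536, ∅, ∅, ∅, 446, ∅, 457, ∅]

174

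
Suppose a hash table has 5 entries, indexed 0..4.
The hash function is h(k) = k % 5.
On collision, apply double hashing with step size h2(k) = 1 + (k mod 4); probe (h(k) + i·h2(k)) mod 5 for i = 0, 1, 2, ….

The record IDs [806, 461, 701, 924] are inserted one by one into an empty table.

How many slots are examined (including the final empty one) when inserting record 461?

Insert 806: h=1, slot 1 empty → index 1.
Insert 461: h=1, h2=2, slot 1 occupied → index 3.
Insert 701: h=1, h2=2, slots 1,3 occupied → index 0.
Insert 924: h=4, slot 4 empty → index 4.
Table: [701, 806, -, 461, 924]

2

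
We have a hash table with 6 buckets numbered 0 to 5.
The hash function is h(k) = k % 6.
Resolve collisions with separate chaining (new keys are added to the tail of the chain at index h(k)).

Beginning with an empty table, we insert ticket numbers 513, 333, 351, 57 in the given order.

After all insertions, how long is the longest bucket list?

Insert 513: h=3, bucket 3 empty -> new chain.
Insert 333: h=3, bucket 3 nonempty -> append to chain.
Insert 351: h=3, bucket 3 nonempty -> append to chain.
Insert 57: h=3, bucket 3 nonempty -> append to chain.
Final buckets:
0: .
1: .
2: .
3: 513 -> 333 -> 351 -> 57
4: .
5: .

4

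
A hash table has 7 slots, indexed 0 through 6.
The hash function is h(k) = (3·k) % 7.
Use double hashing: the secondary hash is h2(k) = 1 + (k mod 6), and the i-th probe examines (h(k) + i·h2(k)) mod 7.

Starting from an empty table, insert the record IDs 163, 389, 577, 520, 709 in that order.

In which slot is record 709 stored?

163: h=6 -> slot 6
389: h=5 -> slot 5
577: h=2 -> slot 2
520: h=6, h2=5, probe 6,4 -> slot 4
709: h=6, h2=2, probe 6,1 -> slot 1
Table: [∅, 709, 577, ∅, 520, 389, 163]

1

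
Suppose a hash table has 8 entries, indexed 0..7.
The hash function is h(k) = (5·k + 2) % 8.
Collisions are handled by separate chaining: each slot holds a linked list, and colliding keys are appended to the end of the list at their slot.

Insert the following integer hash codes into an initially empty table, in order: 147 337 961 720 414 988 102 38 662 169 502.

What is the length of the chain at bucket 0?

5

Insert 147: h=1, bucket 1 empty -> new chain.
Insert 337: h=7, bucket 7 empty -> new chain.
Insert 961: h=7, bucket 7 nonempty -> append to chain.
Insert 720: h=2, bucket 2 empty -> new chain.
Insert 414: h=0, bucket 0 empty -> new chain.
Insert 988: h=6, bucket 6 empty -> new chain.
Insert 102: h=0, bucket 0 nonempty -> append to chain.
Insert 38: h=0, bucket 0 nonempty -> append to chain.
Insert 662: h=0, bucket 0 nonempty -> append to chain.
Insert 169: h=7, bucket 7 nonempty -> append to chain.
Insert 502: h=0, bucket 0 nonempty -> append to chain.
Final buckets:
0: 414 -> 102 -> 38 -> 662 -> 502
1: 147
2: 720
3: -
4: -
5: -
6: 988
7: 337 -> 961 -> 169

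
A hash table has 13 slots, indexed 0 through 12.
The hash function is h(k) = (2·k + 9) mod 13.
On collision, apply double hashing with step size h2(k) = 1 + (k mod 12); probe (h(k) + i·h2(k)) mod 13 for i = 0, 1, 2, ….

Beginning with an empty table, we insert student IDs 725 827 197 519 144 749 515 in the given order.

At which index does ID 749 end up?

5

725: h=3 => slot 3
827: h=12 => slot 12
197: h=0 => slot 0
519: h=7 => slot 7
144: h=11 => slot 11
749: h=12, h2=6, probe 12,5 => slot 5
515: h=12, h2=12, probe 12,11,10 => slot 10
Table: [197, ., ., 725, ., 749, ., 519, ., ., 515, 144, 827]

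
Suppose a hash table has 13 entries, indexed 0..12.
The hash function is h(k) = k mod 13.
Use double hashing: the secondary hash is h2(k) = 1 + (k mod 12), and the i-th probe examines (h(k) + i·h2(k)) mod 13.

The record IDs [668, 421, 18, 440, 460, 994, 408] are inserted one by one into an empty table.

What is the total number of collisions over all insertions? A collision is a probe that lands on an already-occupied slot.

668 hashes to 5; slot 5 is free → place at 5.
421 hashes to 5, h2=2; 5 taken → place at 7.
18 hashes to 5, h2=7; 5 taken → place at 12.
440 hashes to 11; slot 11 is free → place at 11.
460 hashes to 5, h2=5; 5 taken → place at 10.
994 hashes to 6; slot 6 is free → place at 6.
408 hashes to 5, h2=1; 5,6,7 taken → place at 8.
Table: [., ., ., ., ., 668, 994, 421, 408, ., 460, 440, 18]

6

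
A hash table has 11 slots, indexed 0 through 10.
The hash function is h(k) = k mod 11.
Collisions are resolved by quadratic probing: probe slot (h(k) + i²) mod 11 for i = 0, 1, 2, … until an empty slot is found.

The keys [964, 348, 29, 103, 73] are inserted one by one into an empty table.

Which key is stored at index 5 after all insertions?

73

964: h=7 -> slot 7
348: h=7, probe 7,8 -> slot 8
29: h=7, probe 7,8,0 -> slot 0
103: h=4 -> slot 4
73: h=7, probe 7,8,0,5 -> slot 5
Table: [29, _, _, _, 103, 73, _, 964, 348, _, _]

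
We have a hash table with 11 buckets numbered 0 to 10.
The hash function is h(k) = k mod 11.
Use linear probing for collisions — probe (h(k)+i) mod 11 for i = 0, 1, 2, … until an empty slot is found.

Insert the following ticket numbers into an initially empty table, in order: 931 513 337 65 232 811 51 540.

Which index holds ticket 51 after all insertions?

2

931: h=7 -> slot 7
513: h=7, probe 7,8 -> slot 8
337: h=7, probe 7,8,9 -> slot 9
65: h=10 -> slot 10
232: h=1 -> slot 1
811: h=8, probe 8,9,10,0 -> slot 0
51: h=7, probe 7,8,9,10,0,1,2 -> slot 2
540: h=1, probe 1,2,3 -> slot 3
Table: [811, 232, 51, 540, ∅, ∅, ∅, 931, 513, 337, 65]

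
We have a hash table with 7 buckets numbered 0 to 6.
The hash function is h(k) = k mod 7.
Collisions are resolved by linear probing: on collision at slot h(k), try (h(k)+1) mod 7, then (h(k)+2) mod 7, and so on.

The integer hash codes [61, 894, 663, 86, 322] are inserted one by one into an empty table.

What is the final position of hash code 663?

61 hashes to 5; slot 5 is free => place at 5.
894 hashes to 5; 5 taken => place at 6.
663 hashes to 5; 5,6 taken => place at 0.
86 hashes to 2; slot 2 is free => place at 2.
322 hashes to 0; 0 taken => place at 1.
Table: [663, 322, 86, ., ., 61, 894]

0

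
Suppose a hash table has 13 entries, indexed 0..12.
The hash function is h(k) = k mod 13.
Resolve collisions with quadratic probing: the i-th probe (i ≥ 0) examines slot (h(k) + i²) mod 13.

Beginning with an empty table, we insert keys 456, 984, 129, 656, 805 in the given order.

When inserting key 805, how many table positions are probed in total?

Insert 456: h=1, slot 1 empty => index 1.
Insert 984: h=9, slot 9 empty => index 9.
Insert 129: h=12, slot 12 empty => index 12.
Insert 656: h=6, slot 6 empty => index 6.
Insert 805: h=12, slot 12 occupied => index 0.
Table: [805, 456, —, —, —, —, 656, —, —, 984, —, —, 129]

2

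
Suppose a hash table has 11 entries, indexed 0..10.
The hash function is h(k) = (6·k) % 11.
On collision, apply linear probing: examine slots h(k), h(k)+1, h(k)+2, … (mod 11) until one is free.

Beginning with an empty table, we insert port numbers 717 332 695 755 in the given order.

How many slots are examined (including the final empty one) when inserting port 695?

3

Insert 717: h=1, slot 1 empty → index 1.
Insert 332: h=1, slot 1 occupied → index 2.
Insert 695: h=1, slots 1,2 occupied → index 3.
Insert 755: h=9, slot 9 empty → index 9.
Table: [., 717, 332, 695, ., ., ., ., ., 755, .]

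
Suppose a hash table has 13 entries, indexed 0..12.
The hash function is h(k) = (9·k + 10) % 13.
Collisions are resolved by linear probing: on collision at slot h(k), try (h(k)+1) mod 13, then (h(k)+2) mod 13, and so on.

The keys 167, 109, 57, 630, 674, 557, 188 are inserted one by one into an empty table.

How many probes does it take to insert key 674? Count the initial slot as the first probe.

Insert 167: h=5, slot 5 empty → index 5.
Insert 109: h=3, slot 3 empty → index 3.
Insert 57: h=3, slot 3 occupied → index 4.
Insert 630: h=12, slot 12 empty → index 12.
Insert 674: h=5, slot 5 occupied → index 6.
Insert 557: h=5, slots 5,6 occupied → index 7.
Insert 188: h=12, slot 12 occupied → index 0.
Table: [188, —, —, 109, 57, 167, 674, 557, —, —, —, —, 630]

2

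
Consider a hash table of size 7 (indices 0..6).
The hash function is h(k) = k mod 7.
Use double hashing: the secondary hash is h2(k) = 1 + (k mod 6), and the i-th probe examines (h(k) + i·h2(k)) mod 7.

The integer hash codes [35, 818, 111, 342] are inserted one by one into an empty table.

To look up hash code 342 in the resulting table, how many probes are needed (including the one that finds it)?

3

Insert 35: h=0, slot 0 empty → index 0.
Insert 818: h=6, slot 6 empty → index 6.
Insert 111: h=6, h2=4, slot 6 occupied → index 3.
Insert 342: h=6, h2=1, slots 6,0 occupied → index 1.
Table: [35, 342, ., 111, ., ., 818]
Lookup 342: h=6, h2=1, probe 6,0,1 → found at 1.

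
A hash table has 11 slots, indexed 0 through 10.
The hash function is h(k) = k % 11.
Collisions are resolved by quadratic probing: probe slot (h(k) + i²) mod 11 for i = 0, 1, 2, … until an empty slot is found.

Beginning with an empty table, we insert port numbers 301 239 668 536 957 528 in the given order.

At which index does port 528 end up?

5

301: h=4 => slot 4
239: h=8 => slot 8
668: h=8, probe 8,9 => slot 9
536: h=8, probe 8,9,1 => slot 1
957: h=0 => slot 0
528: h=0, probe 0,1,4,9,5 => slot 5
Table: [957, 536, ∅, ∅, 301, 528, ∅, ∅, 239, 668, ∅]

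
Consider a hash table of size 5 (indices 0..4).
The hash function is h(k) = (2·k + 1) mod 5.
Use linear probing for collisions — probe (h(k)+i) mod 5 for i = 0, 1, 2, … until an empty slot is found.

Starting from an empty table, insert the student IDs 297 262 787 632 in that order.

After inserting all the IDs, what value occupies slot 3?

632

297 hashes to 0; slot 0 is free -> place at 0.
262 hashes to 0; 0 taken -> place at 1.
787 hashes to 0; 0,1 taken -> place at 2.
632 hashes to 0; 0,1,2 taken -> place at 3.
Table: [297, 262, 787, 632, ∅]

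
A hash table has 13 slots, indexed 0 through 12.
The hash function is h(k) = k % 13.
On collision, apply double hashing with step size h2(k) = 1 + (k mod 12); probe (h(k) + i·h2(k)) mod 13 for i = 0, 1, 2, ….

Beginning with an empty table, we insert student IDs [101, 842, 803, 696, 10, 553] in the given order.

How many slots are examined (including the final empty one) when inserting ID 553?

101 hashes to 10; slot 10 is free -> place at 10.
842 hashes to 10, h2=3; 10 taken -> place at 0.
803 hashes to 10, h2=12; 10 taken -> place at 9.
696 hashes to 7; slot 7 is free -> place at 7.
10 hashes to 10, h2=11; 10 taken -> place at 8.
553 hashes to 7, h2=2; 7,9 taken -> place at 11.
Table: [842, _, _, _, _, _, _, 696, 10, 803, 101, 553, _]

3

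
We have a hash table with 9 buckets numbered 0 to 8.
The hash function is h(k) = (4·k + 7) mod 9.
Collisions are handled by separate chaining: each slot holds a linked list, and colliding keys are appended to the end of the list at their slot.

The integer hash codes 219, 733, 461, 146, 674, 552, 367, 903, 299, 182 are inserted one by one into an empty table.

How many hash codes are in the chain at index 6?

Insert 219: h=1, bucket 1 empty -> new chain.
Insert 733: h=5, bucket 5 empty -> new chain.
Insert 461: h=6, bucket 6 empty -> new chain.
Insert 146: h=6, bucket 6 nonempty -> append to chain.
Insert 674: h=3, bucket 3 empty -> new chain.
Insert 552: h=1, bucket 1 nonempty -> append to chain.
Insert 367: h=8, bucket 8 empty -> new chain.
Insert 903: h=1, bucket 1 nonempty -> append to chain.
Insert 299: h=6, bucket 6 nonempty -> append to chain.
Insert 182: h=6, bucket 6 nonempty -> append to chain.
Final buckets:
0: ∅
1: 219 -> 552 -> 903
2: ∅
3: 674
4: ∅
5: 733
6: 461 -> 146 -> 299 -> 182
7: ∅
8: 367

4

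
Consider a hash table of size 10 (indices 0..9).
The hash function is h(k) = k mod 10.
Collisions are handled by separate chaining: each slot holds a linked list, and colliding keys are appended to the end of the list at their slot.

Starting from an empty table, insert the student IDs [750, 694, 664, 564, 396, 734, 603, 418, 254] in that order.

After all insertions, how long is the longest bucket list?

Insert 750: h=0, bucket 0 empty -> new chain.
Insert 694: h=4, bucket 4 empty -> new chain.
Insert 664: h=4, bucket 4 nonempty -> append to chain.
Insert 564: h=4, bucket 4 nonempty -> append to chain.
Insert 396: h=6, bucket 6 empty -> new chain.
Insert 734: h=4, bucket 4 nonempty -> append to chain.
Insert 603: h=3, bucket 3 empty -> new chain.
Insert 418: h=8, bucket 8 empty -> new chain.
Insert 254: h=4, bucket 4 nonempty -> append to chain.
Final buckets:
0: 750
1: —
2: —
3: 603
4: 694 -> 664 -> 564 -> 734 -> 254
5: —
6: 396
7: —
8: 418
9: —

5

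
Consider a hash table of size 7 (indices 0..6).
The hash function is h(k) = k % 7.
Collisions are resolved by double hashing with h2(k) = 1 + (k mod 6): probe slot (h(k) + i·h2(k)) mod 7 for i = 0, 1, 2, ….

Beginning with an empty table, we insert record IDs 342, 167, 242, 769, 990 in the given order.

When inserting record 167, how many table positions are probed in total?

342: h=6 -> slot 6
167: h=6, h2=6, probe 6,5 -> slot 5
242: h=4 -> slot 4
769: h=6, h2=2, probe 6,1 -> slot 1
990: h=3 -> slot 3
Table: [-, 769, -, 990, 242, 167, 342]

2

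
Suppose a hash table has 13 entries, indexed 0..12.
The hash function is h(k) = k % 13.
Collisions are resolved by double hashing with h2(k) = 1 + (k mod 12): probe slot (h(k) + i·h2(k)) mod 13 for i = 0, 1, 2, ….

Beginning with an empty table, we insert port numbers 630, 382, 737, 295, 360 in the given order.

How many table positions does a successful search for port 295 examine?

630: h=6 -> slot 6
382: h=5 -> slot 5
737: h=9 -> slot 9
295: h=9, h2=8, probe 9,4 -> slot 4
360: h=9, h2=1, probe 9,10 -> slot 10
Table: [_, _, _, _, 295, 382, 630, _, _, 737, 360, _, _]
Lookup 295: h=9, h2=8, probe 9,4 → found at 4.

2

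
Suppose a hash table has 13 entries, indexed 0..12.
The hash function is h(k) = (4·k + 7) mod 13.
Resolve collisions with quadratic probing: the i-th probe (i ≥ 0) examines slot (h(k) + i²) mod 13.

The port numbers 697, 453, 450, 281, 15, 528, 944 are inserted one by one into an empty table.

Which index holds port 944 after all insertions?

3

697: h=0 -> slot 0
453: h=12 -> slot 12
450: h=0, probe 0,1 -> slot 1
281: h=0, probe 0,1,4 -> slot 4
15: h=2 -> slot 2
528: h=0, probe 0,1,4,9 -> slot 9
944: h=0, probe 0,1,4,9,3 -> slot 3
Table: [697, 450, 15, 944, 281, ., ., ., ., 528, ., ., 453]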